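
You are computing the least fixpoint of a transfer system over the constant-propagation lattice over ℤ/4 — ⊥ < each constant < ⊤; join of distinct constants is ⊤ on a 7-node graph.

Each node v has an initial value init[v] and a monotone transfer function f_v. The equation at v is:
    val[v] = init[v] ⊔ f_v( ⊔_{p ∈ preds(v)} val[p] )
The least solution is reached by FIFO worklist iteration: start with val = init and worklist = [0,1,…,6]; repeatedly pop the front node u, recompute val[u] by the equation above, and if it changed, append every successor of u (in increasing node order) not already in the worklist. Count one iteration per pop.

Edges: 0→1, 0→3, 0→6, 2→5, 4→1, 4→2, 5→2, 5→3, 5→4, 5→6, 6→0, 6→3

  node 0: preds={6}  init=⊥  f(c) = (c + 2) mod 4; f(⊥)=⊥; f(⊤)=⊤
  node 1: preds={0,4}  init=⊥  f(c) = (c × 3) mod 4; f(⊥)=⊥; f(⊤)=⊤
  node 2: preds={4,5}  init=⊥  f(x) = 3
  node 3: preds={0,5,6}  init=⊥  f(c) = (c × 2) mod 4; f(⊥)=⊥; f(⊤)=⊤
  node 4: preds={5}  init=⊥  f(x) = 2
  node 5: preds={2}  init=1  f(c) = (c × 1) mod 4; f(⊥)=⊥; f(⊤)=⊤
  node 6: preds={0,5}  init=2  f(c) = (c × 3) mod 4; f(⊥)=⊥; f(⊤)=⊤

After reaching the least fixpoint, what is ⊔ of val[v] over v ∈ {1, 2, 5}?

Worklist (15 pops):
  #1 pop 0: in=2 → 0 (was ⊥); enqueue []
  #2 pop 1: in=0 → 0 (was ⊥); enqueue []
  #3 pop 2: in=1 → 3 (was ⊥); enqueue []
  #4 pop 3: in=⊤ → ⊤ (was ⊥); enqueue []
  #5 pop 4: in=1 → 2 (was ⊥); enqueue [1,2]
  #6 pop 5: in=3 → ⊤ (was 1); enqueue [3,4]
  #7 pop 6: in=⊤ → ⊤ (was 2); enqueue [0]
  #8 pop 1: in=⊤ → ⊤ (was 0); enqueue []
  #9 pop 2: in=⊤ → 3 (no change)
  #10 pop 3: in=⊤ → ⊤ (no change)
  #11 pop 4: in=⊤ → 2 (no change)
  #12 pop 0: in=⊤ → ⊤ (was 0); enqueue [1,3,6]
  #13 pop 1: in=⊤ → ⊤ (no change)
  #14 pop 3: in=⊤ → ⊤ (no change)
  #15 pop 6: in=⊤ → ⊤ (no change)

Fixpoint:
  val[0] = ⊤
  val[1] = ⊤
  val[2] = 3
  val[3] = ⊤
  val[4] = 2
  val[5] = ⊤
  val[6] = ⊤

⊤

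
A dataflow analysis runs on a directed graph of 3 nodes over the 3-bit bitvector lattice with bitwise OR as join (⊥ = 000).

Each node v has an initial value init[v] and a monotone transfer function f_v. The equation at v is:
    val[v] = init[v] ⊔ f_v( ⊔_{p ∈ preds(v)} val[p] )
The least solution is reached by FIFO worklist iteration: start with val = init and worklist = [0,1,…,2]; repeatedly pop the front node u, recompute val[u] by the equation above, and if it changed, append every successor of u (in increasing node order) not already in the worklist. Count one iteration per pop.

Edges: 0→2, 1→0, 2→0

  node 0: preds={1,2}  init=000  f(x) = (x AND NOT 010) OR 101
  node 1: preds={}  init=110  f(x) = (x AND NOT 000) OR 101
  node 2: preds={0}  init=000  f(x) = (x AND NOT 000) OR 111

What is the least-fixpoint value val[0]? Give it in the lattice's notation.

Trace (4 dequeues):
  [1] u=0 | in 110 | out 101 | prev 000 | push {}
  [2] u=1 | in 000 | out 111 | prev 110 | push {0}
  [3] u=2 | in 101 | out 111 | prev 000 | push {}
  [4] u=0 | in 111 | out 101 | ==

Converged values:
  [0] 101
  [1] 111
  [2] 111

101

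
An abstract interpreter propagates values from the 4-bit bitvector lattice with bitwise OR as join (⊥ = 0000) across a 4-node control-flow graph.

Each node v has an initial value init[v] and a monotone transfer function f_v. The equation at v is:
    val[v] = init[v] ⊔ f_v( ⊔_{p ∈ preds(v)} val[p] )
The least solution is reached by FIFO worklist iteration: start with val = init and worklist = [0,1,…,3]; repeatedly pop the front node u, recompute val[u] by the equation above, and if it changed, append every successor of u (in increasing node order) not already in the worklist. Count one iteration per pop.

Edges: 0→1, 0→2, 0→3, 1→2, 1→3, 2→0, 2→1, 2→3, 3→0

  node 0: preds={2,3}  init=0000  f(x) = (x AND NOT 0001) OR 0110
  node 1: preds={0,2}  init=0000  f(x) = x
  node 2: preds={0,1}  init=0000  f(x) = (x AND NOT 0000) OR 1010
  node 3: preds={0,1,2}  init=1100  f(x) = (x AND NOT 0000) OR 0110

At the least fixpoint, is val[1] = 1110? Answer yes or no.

yes

Iteration log — 6 steps:
  step 1. node 0  ⊔preds=1100  new=1110  old=0000  +wl: 
  step 2. node 1  ⊔preds=1110  new=1110  old=0000  +wl: 
  step 3. node 2  ⊔preds=1110  new=1110  old=0000  +wl: 0,1
  step 4. node 3  ⊔preds=1110  new=1110  old=1100  +wl: 
  step 5. node 0  ⊔preds=1110  new=1110  stable
  step 6. node 1  ⊔preds=1110  new=1110  stable

Least fixpoint reached:
  node 0: 1110
  node 1: 1110
  node 2: 1110
  node 3: 1110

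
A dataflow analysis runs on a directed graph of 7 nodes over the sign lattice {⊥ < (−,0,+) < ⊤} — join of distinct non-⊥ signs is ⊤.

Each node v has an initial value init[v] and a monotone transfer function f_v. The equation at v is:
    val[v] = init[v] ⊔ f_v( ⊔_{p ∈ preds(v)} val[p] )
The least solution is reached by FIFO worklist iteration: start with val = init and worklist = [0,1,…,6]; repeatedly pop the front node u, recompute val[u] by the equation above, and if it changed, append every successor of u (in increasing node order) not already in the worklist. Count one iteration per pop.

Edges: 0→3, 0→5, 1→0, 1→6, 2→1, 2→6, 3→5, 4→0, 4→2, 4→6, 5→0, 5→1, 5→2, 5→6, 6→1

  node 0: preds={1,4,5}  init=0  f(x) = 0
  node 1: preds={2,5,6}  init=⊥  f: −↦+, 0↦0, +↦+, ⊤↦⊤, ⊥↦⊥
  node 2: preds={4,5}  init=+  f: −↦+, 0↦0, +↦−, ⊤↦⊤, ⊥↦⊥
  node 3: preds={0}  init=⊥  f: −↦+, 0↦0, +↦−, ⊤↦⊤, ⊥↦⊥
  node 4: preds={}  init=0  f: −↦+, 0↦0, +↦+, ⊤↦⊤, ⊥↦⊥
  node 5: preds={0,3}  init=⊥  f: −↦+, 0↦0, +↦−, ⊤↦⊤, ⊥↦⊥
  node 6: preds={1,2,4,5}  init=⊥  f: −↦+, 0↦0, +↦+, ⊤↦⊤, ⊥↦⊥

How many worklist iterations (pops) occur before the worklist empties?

Trace (12 dequeues):
  [1] u=0 | in 0 | out 0 | ==
  [2] u=1 | in + | out + | prev ⊥ | push {0}
  [3] u=2 | in 0 | out ⊤ | prev + | push {1}
  [4] u=3 | in 0 | out 0 | prev ⊥ | push {}
  [5] u=4 | in ⊥ | out 0 | ==
  [6] u=5 | in 0 | out 0 | prev ⊥ | push {2}
  [7] u=6 | in ⊤ | out ⊤ | prev ⊥ | push {}
  [8] u=0 | in ⊤ | out 0 | ==
  [9] u=1 | in ⊤ | out ⊤ | prev + | push {0,6}
  [10] u=2 | in 0 | out ⊤ | ==
  [11] u=0 | in ⊤ | out 0 | ==
  [12] u=6 | in ⊤ | out ⊤ | ==

Converged values:
  [0] 0
  [1] ⊤
  [2] ⊤
  [3] 0
  [4] 0
  [5] 0
  [6] ⊤

12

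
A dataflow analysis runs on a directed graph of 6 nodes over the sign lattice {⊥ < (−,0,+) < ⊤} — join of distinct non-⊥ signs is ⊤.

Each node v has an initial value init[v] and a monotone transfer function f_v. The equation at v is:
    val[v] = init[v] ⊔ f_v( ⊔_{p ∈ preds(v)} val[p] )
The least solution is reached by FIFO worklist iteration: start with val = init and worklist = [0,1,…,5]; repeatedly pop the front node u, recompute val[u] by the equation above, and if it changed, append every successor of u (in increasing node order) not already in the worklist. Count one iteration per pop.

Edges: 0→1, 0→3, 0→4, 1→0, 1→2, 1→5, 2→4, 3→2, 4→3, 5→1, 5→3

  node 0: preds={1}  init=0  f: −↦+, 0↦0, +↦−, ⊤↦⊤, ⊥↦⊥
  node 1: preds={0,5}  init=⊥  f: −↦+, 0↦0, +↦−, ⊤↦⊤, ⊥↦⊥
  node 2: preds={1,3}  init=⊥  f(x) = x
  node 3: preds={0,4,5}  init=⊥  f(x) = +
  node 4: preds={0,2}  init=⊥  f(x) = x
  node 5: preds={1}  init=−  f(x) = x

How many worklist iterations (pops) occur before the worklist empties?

Worklist (11 pops):
  #1 pop 0: in=⊥ → 0 (no change)
  #2 pop 1: in=⊤ → ⊤ (was ⊥); enqueue [0]
  #3 pop 2: in=⊤ → ⊤ (was ⊥); enqueue []
  #4 pop 3: in=⊤ → + (was ⊥); enqueue [2]
  #5 pop 4: in=⊤ → ⊤ (was ⊥); enqueue [3]
  #6 pop 5: in=⊤ → ⊤ (was −); enqueue [1]
  #7 pop 0: in=⊤ → ⊤ (was 0); enqueue [4]
  #8 pop 2: in=⊤ → ⊤ (no change)
  #9 pop 3: in=⊤ → + (no change)
  #10 pop 1: in=⊤ → ⊤ (no change)
  #11 pop 4: in=⊤ → ⊤ (no change)

Fixpoint:
  val[0] = ⊤
  val[1] = ⊤
  val[2] = ⊤
  val[3] = +
  val[4] = ⊤
  val[5] = ⊤

11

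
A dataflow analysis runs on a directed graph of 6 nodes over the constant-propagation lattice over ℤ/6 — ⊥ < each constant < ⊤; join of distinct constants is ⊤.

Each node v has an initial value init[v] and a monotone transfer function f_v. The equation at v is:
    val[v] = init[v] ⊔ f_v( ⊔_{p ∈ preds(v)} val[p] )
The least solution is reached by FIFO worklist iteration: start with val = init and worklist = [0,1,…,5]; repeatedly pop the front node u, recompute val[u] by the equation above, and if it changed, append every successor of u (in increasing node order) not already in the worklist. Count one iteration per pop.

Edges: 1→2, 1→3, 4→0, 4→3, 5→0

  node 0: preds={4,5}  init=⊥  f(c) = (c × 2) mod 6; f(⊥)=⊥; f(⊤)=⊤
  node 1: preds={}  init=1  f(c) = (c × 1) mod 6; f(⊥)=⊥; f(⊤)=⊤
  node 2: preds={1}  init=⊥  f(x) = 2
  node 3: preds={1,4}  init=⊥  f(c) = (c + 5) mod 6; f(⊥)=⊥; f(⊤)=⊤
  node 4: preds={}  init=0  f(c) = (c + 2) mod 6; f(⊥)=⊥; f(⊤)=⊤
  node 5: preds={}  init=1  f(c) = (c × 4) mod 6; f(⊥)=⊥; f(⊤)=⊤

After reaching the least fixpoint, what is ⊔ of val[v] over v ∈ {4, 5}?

⊤

Trace (6 dequeues):
  [1] u=0 | in ⊤ | out ⊤ | prev ⊥ | push {}
  [2] u=1 | in ⊥ | out 1 | ==
  [3] u=2 | in 1 | out 2 | prev ⊥ | push {}
  [4] u=3 | in ⊤ | out ⊤ | prev ⊥ | push {}
  [5] u=4 | in ⊥ | out 0 | ==
  [6] u=5 | in ⊥ | out 1 | ==

Converged values:
  [0] ⊤
  [1] 1
  [2] 2
  [3] ⊤
  [4] 0
  [5] 1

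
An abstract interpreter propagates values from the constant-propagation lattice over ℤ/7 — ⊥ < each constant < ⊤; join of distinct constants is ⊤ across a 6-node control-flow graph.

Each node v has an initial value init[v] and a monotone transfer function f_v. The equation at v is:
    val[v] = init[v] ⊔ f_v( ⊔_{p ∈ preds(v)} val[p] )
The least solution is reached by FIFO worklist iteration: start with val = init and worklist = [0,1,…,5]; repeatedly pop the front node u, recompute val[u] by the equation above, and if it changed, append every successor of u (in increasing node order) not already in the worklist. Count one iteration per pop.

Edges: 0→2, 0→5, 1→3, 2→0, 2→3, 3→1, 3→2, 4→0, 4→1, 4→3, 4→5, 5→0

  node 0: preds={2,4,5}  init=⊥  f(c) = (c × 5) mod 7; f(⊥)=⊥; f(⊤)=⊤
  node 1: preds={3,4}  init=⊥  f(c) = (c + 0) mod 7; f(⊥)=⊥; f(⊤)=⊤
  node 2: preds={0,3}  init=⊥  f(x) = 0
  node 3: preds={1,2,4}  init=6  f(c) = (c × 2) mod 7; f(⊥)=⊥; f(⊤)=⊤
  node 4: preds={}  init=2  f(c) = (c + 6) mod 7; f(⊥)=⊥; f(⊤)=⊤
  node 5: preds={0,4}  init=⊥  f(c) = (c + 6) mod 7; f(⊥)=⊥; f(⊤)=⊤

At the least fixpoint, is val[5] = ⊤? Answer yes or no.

Trace (10 dequeues):
  [1] u=0 | in 2 | out 3 | prev ⊥ | push {}
  [2] u=1 | in ⊤ | out ⊤ | prev ⊥ | push {}
  [3] u=2 | in ⊤ | out 0 | prev ⊥ | push {0}
  [4] u=3 | in ⊤ | out ⊤ | prev 6 | push {1,2}
  [5] u=4 | in ⊥ | out 2 | ==
  [6] u=5 | in ⊤ | out ⊤ | prev ⊥ | push {}
  [7] u=0 | in ⊤ | out ⊤ | prev 3 | push {5}
  [8] u=1 | in ⊤ | out ⊤ | ==
  [9] u=2 | in ⊤ | out 0 | ==
  [10] u=5 | in ⊤ | out ⊤ | ==

Converged values:
  [0] ⊤
  [1] ⊤
  [2] 0
  [3] ⊤
  [4] 2
  [5] ⊤

yes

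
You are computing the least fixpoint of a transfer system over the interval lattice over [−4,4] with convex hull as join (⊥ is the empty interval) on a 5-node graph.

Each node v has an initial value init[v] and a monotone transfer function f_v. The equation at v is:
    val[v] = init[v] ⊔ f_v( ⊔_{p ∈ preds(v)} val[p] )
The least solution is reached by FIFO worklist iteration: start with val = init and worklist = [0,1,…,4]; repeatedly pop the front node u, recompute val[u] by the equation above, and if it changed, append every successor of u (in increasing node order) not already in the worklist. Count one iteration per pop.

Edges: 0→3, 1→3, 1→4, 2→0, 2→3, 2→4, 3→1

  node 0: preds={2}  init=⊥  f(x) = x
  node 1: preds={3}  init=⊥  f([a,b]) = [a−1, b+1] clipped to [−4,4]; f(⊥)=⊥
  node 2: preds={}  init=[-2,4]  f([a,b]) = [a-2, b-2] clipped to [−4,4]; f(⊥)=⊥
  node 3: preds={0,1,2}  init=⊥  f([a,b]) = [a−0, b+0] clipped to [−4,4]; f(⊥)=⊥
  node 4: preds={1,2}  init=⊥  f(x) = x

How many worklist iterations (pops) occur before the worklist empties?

12

Worklist (12 pops):
  #1 pop 0: in=[-2,4] → [-2,4] (was ⊥); enqueue []
  #2 pop 1: in=⊥ → ⊥ (no change)
  #3 pop 2: in=⊥ → [-2,4] (no change)
  #4 pop 3: in=[-2,4] → [-2,4] (was ⊥); enqueue [1]
  #5 pop 4: in=[-2,4] → [-2,4] (was ⊥); enqueue []
  #6 pop 1: in=[-2,4] → [-3,4] (was ⊥); enqueue [3,4]
  #7 pop 3: in=[-3,4] → [-3,4] (was [-2,4]); enqueue [1]
  #8 pop 4: in=[-3,4] → [-3,4] (was [-2,4]); enqueue []
  #9 pop 1: in=[-3,4] → [-4,4] (was [-3,4]); enqueue [3,4]
  #10 pop 3: in=[-4,4] → [-4,4] (was [-3,4]); enqueue [1]
  #11 pop 4: in=[-4,4] → [-4,4] (was [-3,4]); enqueue []
  #12 pop 1: in=[-4,4] → [-4,4] (no change)

Fixpoint:
  val[0] = [-2,4]
  val[1] = [-4,4]
  val[2] = [-2,4]
  val[3] = [-4,4]
  val[4] = [-4,4]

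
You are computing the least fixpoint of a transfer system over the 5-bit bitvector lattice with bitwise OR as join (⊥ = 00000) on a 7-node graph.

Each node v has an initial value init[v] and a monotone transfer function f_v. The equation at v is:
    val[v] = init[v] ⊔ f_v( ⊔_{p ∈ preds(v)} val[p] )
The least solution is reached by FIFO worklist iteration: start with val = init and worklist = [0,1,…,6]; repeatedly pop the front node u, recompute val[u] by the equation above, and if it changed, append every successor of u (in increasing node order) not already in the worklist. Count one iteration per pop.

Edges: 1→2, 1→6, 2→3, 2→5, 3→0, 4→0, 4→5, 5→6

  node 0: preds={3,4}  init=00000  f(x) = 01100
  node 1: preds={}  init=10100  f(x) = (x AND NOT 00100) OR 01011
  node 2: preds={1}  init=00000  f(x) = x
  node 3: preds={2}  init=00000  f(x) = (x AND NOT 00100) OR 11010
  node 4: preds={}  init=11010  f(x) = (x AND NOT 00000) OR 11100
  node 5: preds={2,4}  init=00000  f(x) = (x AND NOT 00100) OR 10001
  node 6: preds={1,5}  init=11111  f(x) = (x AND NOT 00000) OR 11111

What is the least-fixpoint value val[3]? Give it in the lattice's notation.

Iteration log — 8 steps:
  step 1. node 0  ⊔preds=11010  new=01100  old=00000  +wl: 
  step 2. node 1  ⊔preds=00000  new=11111  old=10100  +wl: 
  step 3. node 2  ⊔preds=11111  new=11111  old=00000  +wl: 
  step 4. node 3  ⊔preds=11111  new=11011  old=00000  +wl: 0
  step 5. node 4  ⊔preds=00000  new=11110  old=11010  +wl: 
  step 6. node 5  ⊔preds=11111  new=11011  old=00000  +wl: 
  step 7. node 6  ⊔preds=11111  new=11111  stable
  step 8. node 0  ⊔preds=11111  new=01100  stable

Least fixpoint reached:
  node 0: 01100
  node 1: 11111
  node 2: 11111
  node 3: 11011
  node 4: 11110
  node 5: 11011
  node 6: 11111

11011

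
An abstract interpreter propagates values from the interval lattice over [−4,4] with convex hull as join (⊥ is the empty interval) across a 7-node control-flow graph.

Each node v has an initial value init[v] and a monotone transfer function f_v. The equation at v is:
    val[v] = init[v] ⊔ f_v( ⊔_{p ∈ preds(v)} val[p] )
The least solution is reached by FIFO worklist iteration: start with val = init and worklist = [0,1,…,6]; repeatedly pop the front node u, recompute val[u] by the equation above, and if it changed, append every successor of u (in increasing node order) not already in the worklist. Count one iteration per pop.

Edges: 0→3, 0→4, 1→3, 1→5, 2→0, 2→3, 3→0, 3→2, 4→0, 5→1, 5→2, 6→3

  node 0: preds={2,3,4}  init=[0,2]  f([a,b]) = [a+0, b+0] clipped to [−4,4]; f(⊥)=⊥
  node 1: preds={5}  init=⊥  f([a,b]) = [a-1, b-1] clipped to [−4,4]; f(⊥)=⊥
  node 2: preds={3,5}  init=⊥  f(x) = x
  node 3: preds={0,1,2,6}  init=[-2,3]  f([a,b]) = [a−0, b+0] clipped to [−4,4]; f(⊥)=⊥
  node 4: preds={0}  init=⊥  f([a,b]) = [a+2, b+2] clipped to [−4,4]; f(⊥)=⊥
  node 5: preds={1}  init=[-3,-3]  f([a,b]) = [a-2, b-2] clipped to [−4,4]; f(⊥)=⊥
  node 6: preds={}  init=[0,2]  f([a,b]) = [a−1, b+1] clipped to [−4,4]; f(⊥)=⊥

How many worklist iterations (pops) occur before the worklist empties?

Trace (16 dequeues):
  [1] u=0 | in [-2,3] | out [-2,3] | prev [0,2] | push {}
  [2] u=1 | in [-3,-3] | out [-4,-4] | prev ⊥ | push {}
  [3] u=2 | in [-3,3] | out [-3,3] | prev ⊥ | push {0}
  [4] u=3 | in [-4,3] | out [-4,3] | prev [-2,3] | push {2}
  [5] u=4 | in [-2,3] | out [0,4] | prev ⊥ | push {}
  [6] u=5 | in [-4,-4] | out [-4,-3] | prev [-3,-3] | push {1}
  [7] u=6 | in ⊥ | out [0,2] | ==
  [8] u=0 | in [-4,4] | out [-4,4] | prev [-2,3] | push {3,4}
  [9] u=2 | in [-4,3] | out [-4,3] | prev [-3,3] | push {0}
  [10] u=1 | in [-4,-3] | out [-4,-4] | ==
  [11] u=3 | in [-4,4] | out [-4,4] | prev [-4,3] | push {2}
  [12] u=4 | in [-4,4] | out [-2,4] | prev [0,4] | push {}
  [13] u=0 | in [-4,4] | out [-4,4] | ==
  [14] u=2 | in [-4,4] | out [-4,4] | prev [-4,3] | push {0,3}
  [15] u=0 | in [-4,4] | out [-4,4] | ==
  [16] u=3 | in [-4,4] | out [-4,4] | ==

Converged values:
  [0] [-4,4]
  [1] [-4,-4]
  [2] [-4,4]
  [3] [-4,4]
  [4] [-2,4]
  [5] [-4,-3]
  [6] [0,2]

16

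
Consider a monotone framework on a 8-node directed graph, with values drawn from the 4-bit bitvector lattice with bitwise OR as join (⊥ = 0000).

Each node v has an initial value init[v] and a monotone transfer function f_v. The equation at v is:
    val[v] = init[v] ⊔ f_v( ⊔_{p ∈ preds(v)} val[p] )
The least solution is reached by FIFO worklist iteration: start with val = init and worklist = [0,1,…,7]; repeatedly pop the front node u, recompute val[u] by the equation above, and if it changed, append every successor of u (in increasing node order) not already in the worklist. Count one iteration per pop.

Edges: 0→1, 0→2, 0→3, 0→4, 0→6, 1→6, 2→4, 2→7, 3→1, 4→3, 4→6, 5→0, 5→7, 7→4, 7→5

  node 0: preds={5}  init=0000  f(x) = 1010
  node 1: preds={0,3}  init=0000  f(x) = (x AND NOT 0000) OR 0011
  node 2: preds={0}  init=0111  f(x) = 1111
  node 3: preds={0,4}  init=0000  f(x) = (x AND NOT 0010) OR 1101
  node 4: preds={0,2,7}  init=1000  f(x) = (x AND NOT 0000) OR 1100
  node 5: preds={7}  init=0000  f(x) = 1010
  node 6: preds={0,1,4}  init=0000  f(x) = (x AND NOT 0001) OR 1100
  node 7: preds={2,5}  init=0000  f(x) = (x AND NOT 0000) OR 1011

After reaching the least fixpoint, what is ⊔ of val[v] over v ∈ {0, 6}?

Iteration log — 14 steps:
  step 1. node 0  ⊔preds=0000  new=1010  old=0000  +wl: 
  step 2. node 1  ⊔preds=1010  new=1011  old=0000  +wl: 
  step 3. node 2  ⊔preds=1010  new=1111  old=0111  +wl: 
  step 4. node 3  ⊔preds=1010  new=1101  old=0000  +wl: 1
  step 5. node 4  ⊔preds=1111  new=1111  old=1000  +wl: 3
  step 6. node 5  ⊔preds=0000  new=1010  old=0000  +wl: 0
  step 7. node 6  ⊔preds=1111  new=1110  old=0000  +wl: 
  step 8. node 7  ⊔preds=1111  new=1111  old=0000  +wl: 4,5
  step 9. node 1  ⊔preds=1111  new=1111  old=1011  +wl: 6
  step 10. node 3  ⊔preds=1111  new=1101  stable
  step 11. node 0  ⊔preds=1010  new=1010  stable
  step 12. node 4  ⊔preds=1111  new=1111  stable
  step 13. node 5  ⊔preds=1111  new=1010  stable
  step 14. node 6  ⊔preds=1111  new=1110  stable

Least fixpoint reached:
  node 0: 1010
  node 1: 1111
  node 2: 1111
  node 3: 1101
  node 4: 1111
  node 5: 1010
  node 6: 1110
  node 7: 1111

1110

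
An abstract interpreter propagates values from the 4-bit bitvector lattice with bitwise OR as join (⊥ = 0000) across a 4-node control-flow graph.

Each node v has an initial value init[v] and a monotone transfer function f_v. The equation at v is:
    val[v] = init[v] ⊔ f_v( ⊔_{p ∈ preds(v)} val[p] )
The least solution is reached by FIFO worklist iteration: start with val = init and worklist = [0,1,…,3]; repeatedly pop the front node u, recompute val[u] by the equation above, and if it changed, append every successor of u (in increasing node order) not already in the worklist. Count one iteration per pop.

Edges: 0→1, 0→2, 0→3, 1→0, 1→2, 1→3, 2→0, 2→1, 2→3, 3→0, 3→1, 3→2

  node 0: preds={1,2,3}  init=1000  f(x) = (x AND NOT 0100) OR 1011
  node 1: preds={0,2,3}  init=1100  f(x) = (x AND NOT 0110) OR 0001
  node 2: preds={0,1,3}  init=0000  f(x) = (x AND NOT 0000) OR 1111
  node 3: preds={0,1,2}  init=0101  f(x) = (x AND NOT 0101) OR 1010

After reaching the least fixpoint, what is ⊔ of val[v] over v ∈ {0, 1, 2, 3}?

Trace (7 dequeues):
  [1] u=0 | in 1101 | out 1011 | prev 1000 | push {}
  [2] u=1 | in 1111 | out 1101 | prev 1100 | push {0}
  [3] u=2 | in 1111 | out 1111 | prev 0000 | push {1}
  [4] u=3 | in 1111 | out 1111 | prev 0101 | push {2}
  [5] u=0 | in 1111 | out 1011 | ==
  [6] u=1 | in 1111 | out 1101 | ==
  [7] u=2 | in 1111 | out 1111 | ==

Converged values:
  [0] 1011
  [1] 1101
  [2] 1111
  [3] 1111

1111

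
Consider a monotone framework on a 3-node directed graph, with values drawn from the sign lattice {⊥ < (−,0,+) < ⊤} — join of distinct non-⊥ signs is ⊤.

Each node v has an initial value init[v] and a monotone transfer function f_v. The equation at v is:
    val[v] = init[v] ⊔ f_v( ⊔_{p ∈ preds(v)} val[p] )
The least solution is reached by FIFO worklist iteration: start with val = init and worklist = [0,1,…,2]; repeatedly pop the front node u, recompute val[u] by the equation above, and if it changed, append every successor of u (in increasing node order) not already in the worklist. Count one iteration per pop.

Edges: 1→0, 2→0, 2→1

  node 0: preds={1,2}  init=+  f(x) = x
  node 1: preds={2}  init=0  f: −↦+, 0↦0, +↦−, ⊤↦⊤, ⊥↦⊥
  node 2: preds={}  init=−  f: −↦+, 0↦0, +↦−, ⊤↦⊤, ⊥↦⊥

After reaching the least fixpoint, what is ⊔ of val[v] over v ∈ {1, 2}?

Trace (4 dequeues):
  [1] u=0 | in ⊤ | out ⊤ | prev + | push {}
  [2] u=1 | in − | out ⊤ | prev 0 | push {0}
  [3] u=2 | in ⊥ | out − | ==
  [4] u=0 | in ⊤ | out ⊤ | ==

Converged values:
  [0] ⊤
  [1] ⊤
  [2] −

⊤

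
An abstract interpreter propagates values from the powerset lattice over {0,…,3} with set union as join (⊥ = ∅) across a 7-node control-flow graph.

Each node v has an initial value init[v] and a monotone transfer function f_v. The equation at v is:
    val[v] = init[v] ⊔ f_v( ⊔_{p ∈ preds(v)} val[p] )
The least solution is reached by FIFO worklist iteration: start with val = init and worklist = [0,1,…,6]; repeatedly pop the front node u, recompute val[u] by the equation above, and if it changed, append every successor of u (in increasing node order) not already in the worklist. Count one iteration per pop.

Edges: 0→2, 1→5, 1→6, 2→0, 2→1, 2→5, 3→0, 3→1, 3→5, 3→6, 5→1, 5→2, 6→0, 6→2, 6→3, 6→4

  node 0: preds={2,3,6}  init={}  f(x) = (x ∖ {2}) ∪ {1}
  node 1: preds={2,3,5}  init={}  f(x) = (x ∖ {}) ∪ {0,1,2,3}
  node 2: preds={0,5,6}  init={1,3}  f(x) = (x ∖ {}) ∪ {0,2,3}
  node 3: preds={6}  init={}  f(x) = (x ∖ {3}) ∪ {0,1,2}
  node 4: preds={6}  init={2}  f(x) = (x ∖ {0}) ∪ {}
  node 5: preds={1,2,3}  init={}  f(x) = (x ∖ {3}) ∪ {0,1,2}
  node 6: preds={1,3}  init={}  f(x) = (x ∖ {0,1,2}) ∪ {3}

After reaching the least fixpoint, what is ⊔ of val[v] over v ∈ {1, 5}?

Iteration log — 12 steps:
  step 1. node 0  ⊔preds={1,3}  new={1,3}  old={}  +wl: 
  step 2. node 1  ⊔preds={1,3}  new={0,1,2,3}  old={}  +wl: 
  step 3. node 2  ⊔preds={1,3}  new={0,1,2,3}  old={1,3}  +wl: 0,1
  step 4. node 3  ⊔preds={}  new={0,1,2}  old={}  +wl: 
  step 5. node 4  ⊔preds={}  new={2}  stable
  step 6. node 5  ⊔preds={0,1,2,3}  new={0,1,2}  old={}  +wl: 2
  step 7. node 6  ⊔preds={0,1,2,3}  new={3}  old={}  +wl: 3,4
  step 8. node 0  ⊔preds={0,1,2,3}  new={0,1,3}  old={1,3}  +wl: 
  step 9. node 1  ⊔preds={0,1,2,3}  new={0,1,2,3}  stable
  step 10. node 2  ⊔preds={0,1,2,3}  new={0,1,2,3}  stable
  step 11. node 3  ⊔preds={3}  new={0,1,2}  stable
  step 12. node 4  ⊔preds={3}  new={2,3}  old={2}  +wl: 

Least fixpoint reached:
  node 0: {0,1,3}
  node 1: {0,1,2,3}
  node 2: {0,1,2,3}
  node 3: {0,1,2}
  node 4: {2,3}
  node 5: {0,1,2}
  node 6: {3}

{0,1,2,3}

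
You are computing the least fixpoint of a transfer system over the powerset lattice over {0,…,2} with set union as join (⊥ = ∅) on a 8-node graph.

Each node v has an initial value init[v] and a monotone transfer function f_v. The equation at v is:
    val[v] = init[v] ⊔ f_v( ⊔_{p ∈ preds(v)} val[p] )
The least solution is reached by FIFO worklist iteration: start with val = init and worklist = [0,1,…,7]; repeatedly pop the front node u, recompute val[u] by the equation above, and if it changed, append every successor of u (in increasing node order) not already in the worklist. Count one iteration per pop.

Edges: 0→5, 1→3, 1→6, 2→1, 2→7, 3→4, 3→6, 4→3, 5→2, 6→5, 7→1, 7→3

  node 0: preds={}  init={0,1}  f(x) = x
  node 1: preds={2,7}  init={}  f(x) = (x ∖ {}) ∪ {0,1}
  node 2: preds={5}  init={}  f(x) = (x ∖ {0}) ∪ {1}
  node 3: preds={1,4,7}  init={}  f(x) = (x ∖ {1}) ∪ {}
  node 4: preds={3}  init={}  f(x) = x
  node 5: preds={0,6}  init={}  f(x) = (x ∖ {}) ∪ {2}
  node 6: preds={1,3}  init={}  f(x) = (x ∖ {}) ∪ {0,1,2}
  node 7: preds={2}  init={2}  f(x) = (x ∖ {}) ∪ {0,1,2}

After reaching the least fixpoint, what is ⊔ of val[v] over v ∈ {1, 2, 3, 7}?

Iteration log — 14 steps:
  step 1. node 0  ⊔preds={}  new={0,1}  stable
  step 2. node 1  ⊔preds={2}  new={0,1,2}  old={}  +wl: 
  step 3. node 2  ⊔preds={}  new={1}  old={}  +wl: 1
  step 4. node 3  ⊔preds={0,1,2}  new={0,2}  old={}  +wl: 
  step 5. node 4  ⊔preds={0,2}  new={0,2}  old={}  +wl: 3
  step 6. node 5  ⊔preds={0,1}  new={0,1,2}  old={}  +wl: 2
  step 7. node 6  ⊔preds={0,1,2}  new={0,1,2}  old={}  +wl: 5
  step 8. node 7  ⊔preds={1}  new={0,1,2}  old={2}  +wl: 
  step 9. node 1  ⊔preds={0,1,2}  new={0,1,2}  stable
  step 10. node 3  ⊔preds={0,1,2}  new={0,2}  stable
  step 11. node 2  ⊔preds={0,1,2}  new={1,2}  old={1}  +wl: 1,7
  step 12. node 5  ⊔preds={0,1,2}  new={0,1,2}  stable
  step 13. node 1  ⊔preds={0,1,2}  new={0,1,2}  stable
  step 14. node 7  ⊔preds={1,2}  new={0,1,2}  stable

Least fixpoint reached:
  node 0: {0,1}
  node 1: {0,1,2}
  node 2: {1,2}
  node 3: {0,2}
  node 4: {0,2}
  node 5: {0,1,2}
  node 6: {0,1,2}
  node 7: {0,1,2}

{0,1,2}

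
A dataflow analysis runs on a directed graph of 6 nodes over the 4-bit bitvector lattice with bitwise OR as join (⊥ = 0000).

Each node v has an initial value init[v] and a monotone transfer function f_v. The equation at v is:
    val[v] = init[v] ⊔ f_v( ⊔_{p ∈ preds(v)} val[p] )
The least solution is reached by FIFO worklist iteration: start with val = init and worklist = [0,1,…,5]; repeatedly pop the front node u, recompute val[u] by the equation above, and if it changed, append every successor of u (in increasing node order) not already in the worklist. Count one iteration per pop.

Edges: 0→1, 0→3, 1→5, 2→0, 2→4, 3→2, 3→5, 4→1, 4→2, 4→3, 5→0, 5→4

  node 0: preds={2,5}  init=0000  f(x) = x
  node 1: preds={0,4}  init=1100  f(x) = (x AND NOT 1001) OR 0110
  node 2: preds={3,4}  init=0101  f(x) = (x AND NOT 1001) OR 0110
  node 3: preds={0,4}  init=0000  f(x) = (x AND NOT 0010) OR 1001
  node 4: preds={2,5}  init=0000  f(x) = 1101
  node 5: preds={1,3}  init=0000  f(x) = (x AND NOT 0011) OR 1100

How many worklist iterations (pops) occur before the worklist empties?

11

Worklist (11 pops):
  #1 pop 0: in=0101 → 0101 (was 0000); enqueue []
  #2 pop 1: in=0101 → 1110 (was 1100); enqueue []
  #3 pop 2: in=0000 → 0111 (was 0101); enqueue [0]
  #4 pop 3: in=0101 → 1101 (was 0000); enqueue [2]
  #5 pop 4: in=0111 → 1101 (was 0000); enqueue [1,3]
  #6 pop 5: in=1111 → 1100 (was 0000); enqueue [4]
  #7 pop 0: in=1111 → 1111 (was 0101); enqueue []
  #8 pop 2: in=1101 → 0111 (no change)
  #9 pop 1: in=1111 → 1110 (no change)
  #10 pop 3: in=1111 → 1101 (no change)
  #11 pop 4: in=1111 → 1101 (no change)

Fixpoint:
  val[0] = 1111
  val[1] = 1110
  val[2] = 0111
  val[3] = 1101
  val[4] = 1101
  val[5] = 1100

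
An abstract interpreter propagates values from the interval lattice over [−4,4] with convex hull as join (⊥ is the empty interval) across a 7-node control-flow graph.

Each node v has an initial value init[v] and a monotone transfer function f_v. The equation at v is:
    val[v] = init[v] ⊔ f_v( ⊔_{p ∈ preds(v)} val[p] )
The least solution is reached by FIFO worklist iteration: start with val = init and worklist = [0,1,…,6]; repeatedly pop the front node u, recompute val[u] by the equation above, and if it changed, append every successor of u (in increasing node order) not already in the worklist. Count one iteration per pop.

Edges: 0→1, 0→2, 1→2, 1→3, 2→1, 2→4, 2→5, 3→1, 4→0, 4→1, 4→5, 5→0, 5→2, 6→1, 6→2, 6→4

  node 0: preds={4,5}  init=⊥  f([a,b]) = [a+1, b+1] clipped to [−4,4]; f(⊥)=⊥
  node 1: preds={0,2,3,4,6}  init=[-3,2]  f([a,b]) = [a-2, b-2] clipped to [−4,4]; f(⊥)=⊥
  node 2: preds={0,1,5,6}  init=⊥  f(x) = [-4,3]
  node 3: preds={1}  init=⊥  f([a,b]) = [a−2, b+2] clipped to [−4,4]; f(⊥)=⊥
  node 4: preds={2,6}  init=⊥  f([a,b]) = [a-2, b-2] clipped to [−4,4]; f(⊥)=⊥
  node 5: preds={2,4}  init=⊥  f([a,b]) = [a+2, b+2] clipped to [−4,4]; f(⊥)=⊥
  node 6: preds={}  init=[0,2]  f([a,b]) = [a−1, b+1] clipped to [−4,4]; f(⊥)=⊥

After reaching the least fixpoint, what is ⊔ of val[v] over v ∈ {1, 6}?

Worklist (12 pops):
  #1 pop 0: in=⊥ → ⊥ (no change)
  #2 pop 1: in=[0,2] → [-3,2] (no change)
  #3 pop 2: in=[-3,2] → [-4,3] (was ⊥); enqueue [1]
  #4 pop 3: in=[-3,2] → [-4,4] (was ⊥); enqueue []
  #5 pop 4: in=[-4,3] → [-4,1] (was ⊥); enqueue [0]
  #6 pop 5: in=[-4,3] → [-2,4] (was ⊥); enqueue [2]
  #7 pop 6: in=⊥ → [0,2] (no change)
  #8 pop 1: in=[-4,4] → [-4,2] (was [-3,2]); enqueue [3]
  #9 pop 0: in=[-4,4] → [-3,4] (was ⊥); enqueue [1]
  #10 pop 2: in=[-4,4] → [-4,3] (no change)
  #11 pop 3: in=[-4,2] → [-4,4] (no change)
  #12 pop 1: in=[-4,4] → [-4,2] (no change)

Fixpoint:
  val[0] = [-3,4]
  val[1] = [-4,2]
  val[2] = [-4,3]
  val[3] = [-4,4]
  val[4] = [-4,1]
  val[5] = [-2,4]
  val[6] = [0,2]

[-4,2]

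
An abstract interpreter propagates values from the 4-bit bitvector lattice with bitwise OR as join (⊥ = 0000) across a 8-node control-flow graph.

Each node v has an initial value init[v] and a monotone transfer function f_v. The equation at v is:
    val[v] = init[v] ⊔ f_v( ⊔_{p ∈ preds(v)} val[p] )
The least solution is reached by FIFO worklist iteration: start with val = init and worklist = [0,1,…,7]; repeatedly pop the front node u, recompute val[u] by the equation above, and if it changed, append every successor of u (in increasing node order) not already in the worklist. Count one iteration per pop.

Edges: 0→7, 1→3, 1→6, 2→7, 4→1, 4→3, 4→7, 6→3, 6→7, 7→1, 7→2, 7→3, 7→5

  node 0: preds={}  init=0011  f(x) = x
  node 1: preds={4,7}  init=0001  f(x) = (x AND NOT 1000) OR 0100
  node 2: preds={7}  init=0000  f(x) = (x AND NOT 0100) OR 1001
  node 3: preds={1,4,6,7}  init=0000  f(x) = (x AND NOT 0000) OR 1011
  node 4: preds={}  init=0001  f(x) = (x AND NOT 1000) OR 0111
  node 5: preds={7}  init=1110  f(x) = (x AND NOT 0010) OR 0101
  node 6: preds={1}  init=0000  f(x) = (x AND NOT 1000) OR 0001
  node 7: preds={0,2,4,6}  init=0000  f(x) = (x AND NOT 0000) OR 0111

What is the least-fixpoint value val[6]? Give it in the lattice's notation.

Worklist (15 pops):
  #1 pop 0: in=0000 → 0011 (no change)
  #2 pop 1: in=0001 → 0101 (was 0001); enqueue []
  #3 pop 2: in=0000 → 1001 (was 0000); enqueue []
  #4 pop 3: in=0101 → 1111 (was 0000); enqueue []
  #5 pop 4: in=0000 → 0111 (was 0001); enqueue [1,3]
  #6 pop 5: in=0000 → 1111 (was 1110); enqueue []
  #7 pop 6: in=0101 → 0101 (was 0000); enqueue []
  #8 pop 7: in=1111 → 1111 (was 0000); enqueue [2,5]
  #9 pop 1: in=1111 → 0111 (was 0101); enqueue [6]
  #10 pop 3: in=1111 → 1111 (no change)
  #11 pop 2: in=1111 → 1011 (was 1001); enqueue [7]
  #12 pop 5: in=1111 → 1111 (no change)
  #13 pop 6: in=0111 → 0111 (was 0101); enqueue [3]
  #14 pop 7: in=1111 → 1111 (no change)
  #15 pop 3: in=1111 → 1111 (no change)

Fixpoint:
  val[0] = 0011
  val[1] = 0111
  val[2] = 1011
  val[3] = 1111
  val[4] = 0111
  val[5] = 1111
  val[6] = 0111
  val[7] = 1111

0111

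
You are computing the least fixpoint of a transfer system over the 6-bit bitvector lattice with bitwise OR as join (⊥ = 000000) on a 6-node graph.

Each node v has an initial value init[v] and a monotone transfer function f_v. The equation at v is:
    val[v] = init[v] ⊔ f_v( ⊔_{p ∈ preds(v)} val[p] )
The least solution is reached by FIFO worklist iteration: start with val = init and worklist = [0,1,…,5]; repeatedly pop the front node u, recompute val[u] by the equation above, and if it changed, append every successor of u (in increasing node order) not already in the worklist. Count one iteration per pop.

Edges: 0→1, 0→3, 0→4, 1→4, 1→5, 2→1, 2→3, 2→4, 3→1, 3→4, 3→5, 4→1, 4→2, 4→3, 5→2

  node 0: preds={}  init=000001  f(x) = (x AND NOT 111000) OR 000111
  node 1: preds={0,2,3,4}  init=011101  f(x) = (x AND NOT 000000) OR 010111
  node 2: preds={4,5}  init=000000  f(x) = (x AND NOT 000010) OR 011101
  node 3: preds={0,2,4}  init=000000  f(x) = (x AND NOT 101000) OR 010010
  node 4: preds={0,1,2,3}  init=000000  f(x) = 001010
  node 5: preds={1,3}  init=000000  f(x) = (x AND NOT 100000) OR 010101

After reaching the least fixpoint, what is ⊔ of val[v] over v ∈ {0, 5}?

011111

Trace (9 dequeues):
  [1] u=0 | in 000000 | out 000111 | prev 000001 | push {}
  [2] u=1 | in 000111 | out 011111 | prev 011101 | push {}
  [3] u=2 | in 000000 | out 011101 | prev 000000 | push {1}
  [4] u=3 | in 011111 | out 010111 | prev 000000 | push {}
  [5] u=4 | in 011111 | out 001010 | prev 000000 | push {2,3}
  [6] u=5 | in 011111 | out 011111 | prev 000000 | push {}
  [7] u=1 | in 011111 | out 011111 | ==
  [8] u=2 | in 011111 | out 011101 | ==
  [9] u=3 | in 011111 | out 010111 | ==

Converged values:
  [0] 000111
  [1] 011111
  [2] 011101
  [3] 010111
  [4] 001010
  [5] 011111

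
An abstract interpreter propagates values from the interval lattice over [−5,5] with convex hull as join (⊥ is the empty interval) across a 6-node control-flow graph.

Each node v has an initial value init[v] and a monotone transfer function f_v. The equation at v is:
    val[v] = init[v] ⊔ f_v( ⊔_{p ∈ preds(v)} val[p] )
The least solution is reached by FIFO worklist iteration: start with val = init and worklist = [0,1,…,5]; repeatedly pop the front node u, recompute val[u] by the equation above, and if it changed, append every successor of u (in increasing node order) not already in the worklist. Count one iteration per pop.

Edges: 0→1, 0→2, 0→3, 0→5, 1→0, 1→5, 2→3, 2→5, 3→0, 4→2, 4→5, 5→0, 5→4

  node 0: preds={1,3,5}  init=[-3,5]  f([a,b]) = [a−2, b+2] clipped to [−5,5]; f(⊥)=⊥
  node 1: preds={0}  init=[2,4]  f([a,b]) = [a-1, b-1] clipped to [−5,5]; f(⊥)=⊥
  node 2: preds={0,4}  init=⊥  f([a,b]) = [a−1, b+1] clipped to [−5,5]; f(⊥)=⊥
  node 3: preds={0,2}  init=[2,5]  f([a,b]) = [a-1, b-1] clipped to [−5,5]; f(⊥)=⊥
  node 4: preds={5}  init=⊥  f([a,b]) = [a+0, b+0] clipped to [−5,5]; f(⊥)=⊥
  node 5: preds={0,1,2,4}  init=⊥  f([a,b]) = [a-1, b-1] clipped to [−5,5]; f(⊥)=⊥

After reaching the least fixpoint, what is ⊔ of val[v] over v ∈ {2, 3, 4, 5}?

Worklist (13 pops):
  #1 pop 0: in=[2,5] → [-3,5] (no change)
  #2 pop 1: in=[-3,5] → [-4,4] (was [2,4]); enqueue [0]
  #3 pop 2: in=[-3,5] → [-4,5] (was ⊥); enqueue []
  #4 pop 3: in=[-4,5] → [-5,5] (was [2,5]); enqueue []
  #5 pop 4: in=⊥ → ⊥ (no change)
  #6 pop 5: in=[-4,5] → [-5,4] (was ⊥); enqueue [4]
  #7 pop 0: in=[-5,5] → [-5,5] (was [-3,5]); enqueue [1,2,3,5]
  #8 pop 4: in=[-5,4] → [-5,4] (was ⊥); enqueue []
  #9 pop 1: in=[-5,5] → [-5,4] (was [-4,4]); enqueue [0]
  #10 pop 2: in=[-5,5] → [-5,5] (was [-4,5]); enqueue []
  #11 pop 3: in=[-5,5] → [-5,5] (no change)
  #12 pop 5: in=[-5,5] → [-5,4] (no change)
  #13 pop 0: in=[-5,5] → [-5,5] (no change)

Fixpoint:
  val[0] = [-5,5]
  val[1] = [-5,4]
  val[2] = [-5,5]
  val[3] = [-5,5]
  val[4] = [-5,4]
  val[5] = [-5,4]

[-5,5]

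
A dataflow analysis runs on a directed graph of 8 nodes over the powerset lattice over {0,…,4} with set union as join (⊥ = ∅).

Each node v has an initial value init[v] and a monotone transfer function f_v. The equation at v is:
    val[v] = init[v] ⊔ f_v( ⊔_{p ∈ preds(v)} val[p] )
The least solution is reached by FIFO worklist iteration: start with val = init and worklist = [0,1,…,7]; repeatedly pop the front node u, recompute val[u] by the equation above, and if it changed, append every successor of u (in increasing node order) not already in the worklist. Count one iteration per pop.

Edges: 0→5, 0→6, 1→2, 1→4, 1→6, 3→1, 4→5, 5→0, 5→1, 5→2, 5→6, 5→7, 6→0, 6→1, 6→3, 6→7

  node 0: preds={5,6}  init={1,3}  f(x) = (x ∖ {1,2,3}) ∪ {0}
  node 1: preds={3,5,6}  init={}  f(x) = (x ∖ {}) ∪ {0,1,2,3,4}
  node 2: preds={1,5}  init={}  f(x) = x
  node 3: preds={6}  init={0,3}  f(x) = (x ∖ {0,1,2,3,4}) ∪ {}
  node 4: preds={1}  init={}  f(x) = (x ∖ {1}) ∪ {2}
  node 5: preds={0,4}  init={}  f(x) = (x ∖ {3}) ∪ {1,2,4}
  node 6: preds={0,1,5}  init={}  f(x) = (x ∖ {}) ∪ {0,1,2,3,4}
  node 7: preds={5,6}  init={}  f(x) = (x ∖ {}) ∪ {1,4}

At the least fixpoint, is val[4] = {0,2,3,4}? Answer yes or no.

yes

Worklist (14 pops):
  #1 pop 0: in={} → {0,1,3} (was {1,3}); enqueue []
  #2 pop 1: in={0,3} → {0,1,2,3,4} (was {}); enqueue []
  #3 pop 2: in={0,1,2,3,4} → {0,1,2,3,4} (was {}); enqueue []
  #4 pop 3: in={} → {0,3} (no change)
  #5 pop 4: in={0,1,2,3,4} → {0,2,3,4} (was {}); enqueue []
  #6 pop 5: in={0,1,2,3,4} → {0,1,2,4} (was {}); enqueue [0,1,2]
  #7 pop 6: in={0,1,2,3,4} → {0,1,2,3,4} (was {}); enqueue [3]
  #8 pop 7: in={0,1,2,3,4} → {0,1,2,3,4} (was {}); enqueue []
  #9 pop 0: in={0,1,2,3,4} → {0,1,3,4} (was {0,1,3}); enqueue [5,6]
  #10 pop 1: in={0,1,2,3,4} → {0,1,2,3,4} (no change)
  #11 pop 2: in={0,1,2,3,4} → {0,1,2,3,4} (no change)
  #12 pop 3: in={0,1,2,3,4} → {0,3} (no change)
  #13 pop 5: in={0,1,2,3,4} → {0,1,2,4} (no change)
  #14 pop 6: in={0,1,2,3,4} → {0,1,2,3,4} (no change)

Fixpoint:
  val[0] = {0,1,3,4}
  val[1] = {0,1,2,3,4}
  val[2] = {0,1,2,3,4}
  val[3] = {0,3}
  val[4] = {0,2,3,4}
  val[5] = {0,1,2,4}
  val[6] = {0,1,2,3,4}
  val[7] = {0,1,2,3,4}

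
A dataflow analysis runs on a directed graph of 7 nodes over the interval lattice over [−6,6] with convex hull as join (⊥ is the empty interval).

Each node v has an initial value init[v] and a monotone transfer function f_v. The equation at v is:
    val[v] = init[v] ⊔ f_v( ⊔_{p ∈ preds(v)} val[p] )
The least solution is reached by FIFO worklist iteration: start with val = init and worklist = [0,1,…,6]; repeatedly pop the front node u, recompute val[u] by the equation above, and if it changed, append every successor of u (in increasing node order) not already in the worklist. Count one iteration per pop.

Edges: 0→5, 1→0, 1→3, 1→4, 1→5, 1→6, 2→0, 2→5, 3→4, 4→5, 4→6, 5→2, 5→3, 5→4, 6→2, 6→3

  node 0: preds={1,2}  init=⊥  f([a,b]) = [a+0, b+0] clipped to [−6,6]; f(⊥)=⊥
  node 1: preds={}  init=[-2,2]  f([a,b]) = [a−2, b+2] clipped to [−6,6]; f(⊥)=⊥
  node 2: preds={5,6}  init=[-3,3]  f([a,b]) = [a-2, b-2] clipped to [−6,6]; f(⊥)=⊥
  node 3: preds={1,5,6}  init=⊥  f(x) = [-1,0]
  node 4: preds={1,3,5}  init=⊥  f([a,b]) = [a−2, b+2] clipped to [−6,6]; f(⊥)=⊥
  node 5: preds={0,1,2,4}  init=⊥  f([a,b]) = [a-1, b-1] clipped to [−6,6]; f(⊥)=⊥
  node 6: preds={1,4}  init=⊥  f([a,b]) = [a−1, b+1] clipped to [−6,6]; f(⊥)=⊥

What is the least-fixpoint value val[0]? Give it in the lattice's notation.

Iteration log — 22 steps:
  step 1. node 0  ⊔preds=[-3,3]  new=[-3,3]  old=⊥  +wl: 
  step 2. node 1  ⊔preds=⊥  new=[-2,2]  stable
  step 3. node 2  ⊔preds=⊥  new=[-3,3]  stable
  step 4. node 3  ⊔preds=[-2,2]  new=[-1,0]  old=⊥  +wl: 
  step 5. node 4  ⊔preds=[-2,2]  new=[-4,4]  old=⊥  +wl: 
  step 6. node 5  ⊔preds=[-4,4]  new=[-5,3]  old=⊥  +wl: 2,3,4
  step 7. node 6  ⊔preds=[-4,4]  new=[-5,5]  old=⊥  +wl: 
  step 8. node 2  ⊔preds=[-5,5]  new=[-6,3]  old=[-3,3]  +wl: 0,5
  step 9. node 3  ⊔preds=[-5,5]  new=[-1,0]  stable
  step 10. node 4  ⊔preds=[-5,3]  new=[-6,5]  old=[-4,4]  +wl: 6
  step 11. node 0  ⊔preds=[-6,3]  new=[-6,3]  old=[-3,3]  +wl: 
  step 12. node 5  ⊔preds=[-6,5]  new=[-6,4]  old=[-5,3]  +wl: 2,3,4
  step 13. node 6  ⊔preds=[-6,5]  new=[-6,6]  old=[-5,5]  +wl: 
  step 14. node 2  ⊔preds=[-6,6]  new=[-6,4]  old=[-6,3]  +wl: 0,5
  step 15. node 3  ⊔preds=[-6,6]  new=[-1,0]  stable
  step 16. node 4  ⊔preds=[-6,4]  new=[-6,6]  old=[-6,5]  +wl: 6
  step 17. node 0  ⊔preds=[-6,4]  new=[-6,4]  old=[-6,3]  +wl: 
  step 18. node 5  ⊔preds=[-6,6]  new=[-6,5]  old=[-6,4]  +wl: 2,3,4
  step 19. node 6  ⊔preds=[-6,6]  new=[-6,6]  stable
  step 20. node 2  ⊔preds=[-6,6]  new=[-6,4]  stable
  step 21. node 3  ⊔preds=[-6,6]  new=[-1,0]  stable
  step 22. node 4  ⊔preds=[-6,5]  new=[-6,6]  stable

Least fixpoint reached:
  node 0: [-6,4]
  node 1: [-2,2]
  node 2: [-6,4]
  node 3: [-1,0]
  node 4: [-6,6]
  node 5: [-6,5]
  node 6: [-6,6]

[-6,4]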